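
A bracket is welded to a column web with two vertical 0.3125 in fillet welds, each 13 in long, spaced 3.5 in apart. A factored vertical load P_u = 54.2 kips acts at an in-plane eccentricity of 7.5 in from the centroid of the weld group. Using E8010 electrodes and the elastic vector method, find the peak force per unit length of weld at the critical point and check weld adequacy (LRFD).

E80XX → F_EXX = 80 ksi.
Total weld length L_w = 26 in. Treat welds as unit-width lines.
Polar moment about centroid: J = 2[d³/12 + d(b/2)²] = 2[13³/12 + 13×1.75²] = 445.8 in³.
Direct shear f_v = P/L_w = 54.2 / 26 = 2.085 kip/in (vertical).
Torsion M = P·e = 54.2 × 7.5 = 406.5 kip·in.
Critical point at (x, y) = (1.75, 6.5) from centroid. f_tx = M·y/J = 5.927 kip/in; f_ty = M·x/J = 1.596 kip/in.
Resultant f_max = √[f_tx² + (f_v + f_ty)²] = √[5.927² + (2.085 + 1.596)²] = 6.977 kip/in.
Capacity per unit length: φr_n = 0.75 × 0.6 × 80 × (0.707 × 0.3125) = 7.954 kip/in.
6.977 ≤ 7.954 → adequate.

f_max ≈ 6.98 kip/in; adequate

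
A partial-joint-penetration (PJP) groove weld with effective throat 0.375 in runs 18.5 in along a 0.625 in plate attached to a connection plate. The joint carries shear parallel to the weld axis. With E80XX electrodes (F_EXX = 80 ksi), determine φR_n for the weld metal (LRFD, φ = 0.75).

φR_n ≈ 250 kip

Effective throat (given) t_e = 0.375 in.
A_we = 0.375 × 18.5 = 6.938 in².
F_nw = 0.6 F_EXX = 48 ksi.
φR_n = 0.75 × 48 × 6.938 = 249.8 kip.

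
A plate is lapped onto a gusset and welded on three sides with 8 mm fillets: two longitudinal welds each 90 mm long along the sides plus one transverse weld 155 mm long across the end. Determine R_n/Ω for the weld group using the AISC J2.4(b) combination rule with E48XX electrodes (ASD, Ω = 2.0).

E48XX → F_EXX = 480 MPa.
t_e = 0.707 × 8 = 5.656 mm.
R_nwl = 0.6 × 480 × 5.656 × 180 × 10⁻³ = 293.2 kN (longitudinal, 2 welds).
R_nwt = 0.6 × 480 × 5.656 × 155 × 10⁻³ = 252.5 kN (transverse, base value).
(i) R_nwl + R_nwt = 545.7 kN; (ii) 0.85 R_nwl + 1.5 R_nwt = 628 kN.
R_n = max = 628 kN [governs: (ii)]; R_n/Ω = 314 kN.

R_n/Ω ≈ 314 kN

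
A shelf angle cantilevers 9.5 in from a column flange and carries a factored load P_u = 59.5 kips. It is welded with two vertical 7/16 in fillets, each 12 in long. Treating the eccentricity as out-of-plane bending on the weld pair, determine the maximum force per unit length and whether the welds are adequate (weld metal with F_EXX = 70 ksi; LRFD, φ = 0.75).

f_max ≈ 12 kip/in; NOT adequate

L_w = 2 × 12 = 24 in; section modulus (unit throat) S = 2 × L²/6 = 48 in².
Direct shear f_v = P/L_w = 59.5/24 = 2.479 kip/in.
Moment M = P × e = 59.5 × 9.5 = 565.25 kip·in; bending f_b = M/S = 11.78 kip/in.
f_max = √(f_v² + f_b²) = √(2.479² + 11.78²) = 12.03 kip/in.
φr_n = 0.75 × 0.6 × 70 × (0.707 × 0.4375) = 9.743 kip/in → NOT adequate.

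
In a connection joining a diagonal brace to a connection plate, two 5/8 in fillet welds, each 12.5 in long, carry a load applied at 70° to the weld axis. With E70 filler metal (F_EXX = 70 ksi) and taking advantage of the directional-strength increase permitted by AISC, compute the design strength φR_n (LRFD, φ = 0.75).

t_e = 0.707 × 0.625 = 0.4419 in; A_we = 0.4419 × 25 = 11.05 in².
Directional factor: 1.0 + 0.5 sin^1.5(70°) = 1.455.
F_nw = 0.6 × 70 × 1.455 = 61.13 ksi.
φR_n = 0.75 × 61.13 × 11.05 = 506.5 kips.

φR_n ≈ 506 kips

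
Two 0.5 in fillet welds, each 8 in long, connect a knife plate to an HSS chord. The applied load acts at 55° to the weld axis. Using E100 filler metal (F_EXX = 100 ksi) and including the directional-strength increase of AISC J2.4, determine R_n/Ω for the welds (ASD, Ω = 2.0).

R_n/Ω ≈ 233 kips

t_e = 0.707 × 0.5 = 0.3535 in; A_we = 0.3535 × 16 = 5.656 in².
Directional factor: 1.0 + 0.5 sin^1.5(55°) = 1.371.
F_nw = 0.6 × 100 × 1.371 = 82.24 ksi.
R_n/Ω = (82.24 × 5.656) / 2.0 = 232.6 kips.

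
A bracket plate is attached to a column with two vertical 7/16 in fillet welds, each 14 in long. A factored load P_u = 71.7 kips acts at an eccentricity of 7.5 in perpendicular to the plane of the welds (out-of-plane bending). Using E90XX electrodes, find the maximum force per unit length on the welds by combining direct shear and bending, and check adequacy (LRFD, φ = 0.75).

f_max ≈ 8.62 kip/in; adequate

E90XX → F_EXX = 90 ksi.
L_w = 2 × 14 = 28 in; section modulus (unit throat) S = 2 × L²/6 = 65.33 in².
Direct shear f_v = P/L_w = 71.7/28 = 2.561 kip/in.
Moment M = P × e = 71.7 × 7.5 = 537.75 kip·in; bending f_b = M/S = 8.231 kip/in.
f_max = √(f_v² + f_b²) = √(2.561² + 8.231²) = 8.62 kip/in.
φr_n = 0.75 × 0.6 × 90 × (0.707 × 0.4375) = 12.53 kip/in → adequate.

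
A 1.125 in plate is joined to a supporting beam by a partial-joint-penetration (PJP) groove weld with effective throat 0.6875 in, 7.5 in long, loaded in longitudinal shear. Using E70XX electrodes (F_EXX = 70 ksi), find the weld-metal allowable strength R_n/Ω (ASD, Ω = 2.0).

Effective throat (given) t_e = 0.6875 in.
A_we = 0.6875 × 7.5 = 5.156 in².
F_nw = 0.6 F_EXX = 42 ksi.
R_n/Ω = (42 × 5.156) / 2.0 = 108.3 kip.

R_n/Ω ≈ 108 kip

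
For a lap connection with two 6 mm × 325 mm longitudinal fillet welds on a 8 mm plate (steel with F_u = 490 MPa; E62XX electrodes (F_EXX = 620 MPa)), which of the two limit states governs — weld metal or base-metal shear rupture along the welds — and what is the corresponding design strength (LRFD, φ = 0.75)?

t_e = 0.707 × 6 = 4.242 mm; L = 650 mm.
Weld metal: φR_n = 0.75 × 0.6 × 620 × 4.242 × 650 × 10⁻³ = 769.3 kN.
Base metal (shear rupture): φR_n = 0.75 × 0.6 × 490 × 8 × 650 × 10⁻³ = 1147 kN.
Governing: weld metal.

φR_n ≈ 769 kN (weld metal governs)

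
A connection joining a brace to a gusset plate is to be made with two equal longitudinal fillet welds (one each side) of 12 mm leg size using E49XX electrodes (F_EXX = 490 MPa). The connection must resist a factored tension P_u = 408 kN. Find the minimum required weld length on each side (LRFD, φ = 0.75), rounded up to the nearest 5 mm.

Throat t_e = 0.707 × 12 = 8.484 mm.
φr_n = 0.75 × 0.6 × 490 × 8.484 × 10⁻³ = 1.871 kN/mm.
L_req = P_u / φr_n = 408 / 1.871 = 218.1 mm total.
Per side: 218.1 / 2 = 109 mm.
Round up → use L = 110 mm on each side.

L = 110 mm on each side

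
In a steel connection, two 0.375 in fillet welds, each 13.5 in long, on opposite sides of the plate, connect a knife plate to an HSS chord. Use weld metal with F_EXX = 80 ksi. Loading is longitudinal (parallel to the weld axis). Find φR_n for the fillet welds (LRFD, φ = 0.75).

Effective throat t_e = 0.707 × 0.375 = 0.2651 in.
Total length L = 27 in; A_we = 0.2651 × 27 = 7.158 in².
F_nw = 0.6 F_EXX = 0.6 × 80 = 48 ksi.
φR_n = 0.75 × 48 × 7.158 = 257.7 kip.

φR_n ≈ 258 kip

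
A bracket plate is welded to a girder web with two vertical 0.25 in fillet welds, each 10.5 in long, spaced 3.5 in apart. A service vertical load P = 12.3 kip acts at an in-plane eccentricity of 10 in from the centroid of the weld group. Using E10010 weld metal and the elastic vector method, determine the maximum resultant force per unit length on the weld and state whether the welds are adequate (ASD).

f_max ≈ 2.89 kip/in; adequate

E100XX → F_EXX = 100 ksi.
Total weld length L_w = 21 in. Treat welds as unit-width lines.
Polar moment about centroid: J = 2[d³/12 + d(b/2)²] = 2[10.5³/12 + 10.5×1.75²] = 257.2 in³.
Direct shear f_v = P/L_w = 12.3 / 21 = 0.5857 kip/in (vertical).
Torsion M = P·e = 12.3 × 10 = 123 kip·in.
Critical point at (x, y) = (1.75, 5.25) from centroid. f_tx = M·y/J = 2.51 kip/in; f_ty = M·x/J = 0.8367 kip/in.
Resultant f_max = √[f_tx² + (f_v + f_ty)²] = √[2.51² + (0.5857 + 0.8367)²] = 2.885 kip/in.
Capacity per unit length: r_n/Ω = (1/2.0) × 0.6 × 100 × (0.707 × 0.25) = 5.302 kip/in.
2.885 ≤ 5.302 → adequate.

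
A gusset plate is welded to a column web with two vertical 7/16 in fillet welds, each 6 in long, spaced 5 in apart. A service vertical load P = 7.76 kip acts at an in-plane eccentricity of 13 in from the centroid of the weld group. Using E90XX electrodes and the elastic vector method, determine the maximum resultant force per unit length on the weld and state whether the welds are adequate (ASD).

E90XX → F_EXX = 90 ksi.
Total weld length L_w = 12 in. Treat welds as unit-width lines.
Polar moment about centroid: J = 2[d³/12 + d(b/2)²] = 2[6³/12 + 6×2.5²] = 111 in³.
Direct shear f_v = P/L_w = 7.76 / 12 = 0.6467 kip/in (vertical).
Torsion M = P·e = 7.76 × 13 = 100.88 kip·in.
Critical point at (x, y) = (2.5, 3) from centroid. f_tx = M·y/J = 2.726 kip/in; f_ty = M·x/J = 2.272 kip/in.
Resultant f_max = √[f_tx² + (f_v + f_ty)²] = √[2.726² + (0.6467 + 2.272)²] = 3.994 kip/in.
Capacity per unit length: r_n/Ω = (1/2.0) × 0.6 × 90 × (0.707 × 0.4375) = 8.351 kip/in.
3.994 ≤ 8.351 → adequate.

f_max ≈ 3.99 kip/in; adequate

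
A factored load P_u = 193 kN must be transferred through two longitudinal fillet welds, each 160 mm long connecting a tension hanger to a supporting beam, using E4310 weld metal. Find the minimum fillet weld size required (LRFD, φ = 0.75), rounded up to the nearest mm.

E43XX → F_EXX = 430 MPa.
Total weld length L = 320 mm.
Required throat t_e = P_u / (φ × 0.6 F_EXX × L) = 193 / (0.75 × 0.6 × 430 × 320 × 10⁻³) = 3.117 mm.
Required leg w = t_e / 0.707 = 4.409 mm → use 5 mm.

w = 5 mm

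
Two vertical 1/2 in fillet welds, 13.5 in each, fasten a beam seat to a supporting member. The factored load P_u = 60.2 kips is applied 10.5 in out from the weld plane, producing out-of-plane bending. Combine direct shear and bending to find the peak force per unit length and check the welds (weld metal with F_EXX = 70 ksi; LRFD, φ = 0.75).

L_w = 2 × 13.5 = 27 in; section modulus (unit throat) S = 2 × L²/6 = 60.75 in².
Direct shear f_v = P/L_w = 60.2/27 = 2.23 kip/in.
Moment M = P × e = 60.2 × 10.5 = 632.1 kip·in; bending f_b = M/S = 10.4 kip/in.
f_max = √(f_v² + f_b²) = √(2.23² + 10.4²) = 10.64 kip/in.
φr_n = 0.75 × 0.6 × 70 × (0.707 × 0.5) = 11.14 kip/in → adequate.

f_max ≈ 10.6 kip/in; adequate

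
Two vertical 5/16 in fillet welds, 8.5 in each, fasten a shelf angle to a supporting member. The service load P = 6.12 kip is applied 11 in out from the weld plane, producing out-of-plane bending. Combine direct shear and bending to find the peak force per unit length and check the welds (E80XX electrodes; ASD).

E80XX → F_EXX = 80 ksi.
L_w = 2 × 8.5 = 17 in; section modulus (unit throat) S = 2 × L²/6 = 24.08 in².
Direct shear f_v = P/L_w = 6.12/17 = 0.36 kip/in.
Moment M = P × e = 6.12 × 11 = 67.32 kip·in; bending f_b = M/S = 2.795 kip/in.
f_max = √(f_v² + f_b²) = √(0.36² + 2.795²) = 2.818 kip/in.
r_n/Ω = (1/2.0) × 0.6 × 80 × (0.707 × 0.3125) = 5.302 kip/in → adequate.

f_max ≈ 2.82 kip/in; adequate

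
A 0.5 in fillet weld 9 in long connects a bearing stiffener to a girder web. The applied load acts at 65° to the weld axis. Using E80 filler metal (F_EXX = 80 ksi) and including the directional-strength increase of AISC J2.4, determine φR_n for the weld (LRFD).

φR_n ≈ 164 kips

t_e = 0.707 × 0.5 = 0.3535 in; A_we = 0.3535 × 9 = 3.181 in².
Directional factor: 1.0 + 0.5 sin^1.5(65°) = 1.431.
F_nw = 0.6 × 80 × 1.431 = 68.71 ksi.
φR_n = 0.75 × 68.71 × 3.181 = 163.9 kips.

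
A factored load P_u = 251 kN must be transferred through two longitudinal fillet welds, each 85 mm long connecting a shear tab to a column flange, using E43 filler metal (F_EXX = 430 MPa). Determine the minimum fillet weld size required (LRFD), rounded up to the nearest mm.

w = 11 mm

Total weld length L = 170 mm.
Required throat t_e = P_u / (φ × 0.6 F_EXX × L) = 251 / (0.75 × 0.6 × 430 × 170 × 10⁻³) = 7.63 mm.
Required leg w = t_e / 0.707 = 10.79 mm → use 11 mm.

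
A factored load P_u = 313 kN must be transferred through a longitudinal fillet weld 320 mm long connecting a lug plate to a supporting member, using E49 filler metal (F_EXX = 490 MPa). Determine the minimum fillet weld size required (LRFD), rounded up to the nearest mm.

Total weld length L = 320 mm.
Required throat t_e = P_u / (φ × 0.6 F_EXX × L) = 313 / (0.75 × 0.6 × 490 × 320 × 10⁻³) = 4.436 mm.
Required leg w = t_e / 0.707 = 6.274 mm → use 7 mm.

w = 7 mm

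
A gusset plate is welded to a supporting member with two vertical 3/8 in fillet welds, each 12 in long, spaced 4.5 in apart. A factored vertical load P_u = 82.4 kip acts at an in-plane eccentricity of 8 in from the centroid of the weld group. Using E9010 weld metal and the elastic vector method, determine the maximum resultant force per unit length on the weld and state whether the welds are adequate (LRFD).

E90XX → F_EXX = 90 ksi.
Total weld length L_w = 24 in. Treat welds as unit-width lines.
Polar moment about centroid: J = 2[d³/12 + d(b/2)²] = 2[12³/12 + 12×2.25²] = 409.5 in³.
Direct shear f_v = P/L_w = 82.4 / 24 = 3.433 kip/in (vertical).
Torsion M = P·e = 82.4 × 8 = 659.2 kip·in.
Critical point at (x, y) = (2.25, 6) from centroid. f_tx = M·y/J = 9.659 kip/in; f_ty = M·x/J = 3.622 kip/in.
Resultant f_max = √[f_tx² + (f_v + f_ty)²] = √[9.659² + (3.433 + 3.622)²] = 11.96 kip/in.
Capacity per unit length: φr_n = 0.75 × 0.6 × 90 × (0.707 × 0.375) = 10.74 kip/in.
11.96 > 10.74 → NOT adequate.

f_max ≈ 12 kip/in; NOT adequate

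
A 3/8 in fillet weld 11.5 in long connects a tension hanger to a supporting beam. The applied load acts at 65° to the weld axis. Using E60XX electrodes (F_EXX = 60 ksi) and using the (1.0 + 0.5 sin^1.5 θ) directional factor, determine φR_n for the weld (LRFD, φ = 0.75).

φR_n ≈ 118 kips

t_e = 0.707 × 0.375 = 0.2651 in; A_we = 0.2651 × 11.5 = 3.049 in².
Directional factor: 1.0 + 0.5 sin^1.5(65°) = 1.431.
F_nw = 0.6 × 60 × 1.431 = 51.53 ksi.
φR_n = 0.75 × 51.53 × 3.049 = 117.8 kips.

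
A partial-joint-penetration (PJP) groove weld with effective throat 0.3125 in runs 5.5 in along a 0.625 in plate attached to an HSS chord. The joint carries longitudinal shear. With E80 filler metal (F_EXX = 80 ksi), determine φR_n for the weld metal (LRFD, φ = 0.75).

φR_n ≈ 61.9 kips

Effective throat (given) t_e = 0.3125 in.
A_we = 0.3125 × 5.5 = 1.719 in².
F_nw = 0.6 F_EXX = 48 ksi.
φR_n = 0.75 × 48 × 1.719 = 61.88 kips.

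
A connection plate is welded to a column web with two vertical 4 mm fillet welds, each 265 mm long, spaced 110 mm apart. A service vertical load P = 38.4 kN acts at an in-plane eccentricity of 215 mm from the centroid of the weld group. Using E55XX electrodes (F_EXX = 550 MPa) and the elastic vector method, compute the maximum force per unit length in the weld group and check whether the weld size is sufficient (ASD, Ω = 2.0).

f_max ≈ 287 N/mm; adequate

Total weld length L_w = 530 mm. Treat welds as unit-width lines.
Polar moment about centroid: J = 2[d³/12 + d(b/2)²] = 2[265³/12 + 265×55²] = 4705000 mm³.
Direct shear f_v = P/L_w = 38.4×10³ / 530 = 72.45 N/mm (vertical).
Torsion M = P·e = 38.4×10³ × 215 = 8256000 N·mm.
Critical point at (x, y) = (55, 132.5) from centroid. f_tx = M·y/J = 232.5 N/mm; f_ty = M·x/J = 96.51 N/mm.
Resultant f_max = √[f_tx² + (f_v + f_ty)²] = √[232.5² + (72.45 + 96.51)²] = 287.4 N/mm.
Capacity per unit length: r_n/Ω = (1/2.0) × 0.6 × 550 × (0.707 × 4) = 466.6 N/mm.
287.4 ≤ 466.6 → adequate.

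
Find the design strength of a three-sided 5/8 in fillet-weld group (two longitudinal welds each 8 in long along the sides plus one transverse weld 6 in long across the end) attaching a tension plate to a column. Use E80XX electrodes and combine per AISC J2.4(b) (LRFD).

E80XX → F_EXX = 80 ksi.
t_e = 0.707 × 0.625 = 0.4419 in.
R_nwl = 0.6 × 80 × 0.4419 × 16 = 339.4 kip (longitudinal, 2 welds).
R_nwt = 0.6 × 80 × 0.4419 × 6 = 127.3 kip (transverse, base value).
(i) R_nwl + R_nwt = 466.6 kip; (ii) 0.85 R_nwl + 1.5 R_nwt = 479.3 kip.
R_n = max = 479.3 kip [governs: (ii)]; φR_n = 359.5 kip.

φR_n ≈ 360 kip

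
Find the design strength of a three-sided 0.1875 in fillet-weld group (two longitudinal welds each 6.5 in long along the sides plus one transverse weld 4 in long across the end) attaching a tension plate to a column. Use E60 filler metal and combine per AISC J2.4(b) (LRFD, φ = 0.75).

φR_n ≈ 61 kip

E60XX → F_EXX = 60 ksi.
t_e = 0.707 × 0.1875 = 0.1326 in.
R_nwl = 0.6 × 60 × 0.1326 × 13 = 62.04 kip (longitudinal, 2 welds).
R_nwt = 0.6 × 60 × 0.1326 × 4 = 19.09 kip (transverse, base value).
(i) R_nwl + R_nwt = 81.13 kip; (ii) 0.85 R_nwl + 1.5 R_nwt = 81.37 kip.
R_n = max = 81.37 kip [governs: (ii)]; φR_n = 61.03 kip.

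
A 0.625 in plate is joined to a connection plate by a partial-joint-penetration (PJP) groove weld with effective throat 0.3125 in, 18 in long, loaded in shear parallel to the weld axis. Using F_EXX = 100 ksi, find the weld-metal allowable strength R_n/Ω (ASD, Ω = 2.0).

Effective throat (given) t_e = 0.3125 in.
A_we = 0.3125 × 18 = 5.625 in².
F_nw = 0.6 F_EXX = 60 ksi.
R_n/Ω = (60 × 5.625) / 2.0 = 168.8 kips.

R_n/Ω ≈ 169 kips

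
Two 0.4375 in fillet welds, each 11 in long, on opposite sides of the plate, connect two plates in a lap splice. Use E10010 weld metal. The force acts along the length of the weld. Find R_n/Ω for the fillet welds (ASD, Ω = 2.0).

R_n/Ω ≈ 204 kip

E100XX → F_EXX = 100 ksi.
Effective throat t_e = 0.707 × 0.4375 = 0.3093 in.
Total length L = 22 in; A_we = 0.3093 × 22 = 6.805 in².
F_nw = 0.6 F_EXX = 0.6 × 100 = 60 ksi.
R_n = 60 × 6.805 = 408.3 kip; R_n/Ω = 408.3/2.0 = 204.1 kip.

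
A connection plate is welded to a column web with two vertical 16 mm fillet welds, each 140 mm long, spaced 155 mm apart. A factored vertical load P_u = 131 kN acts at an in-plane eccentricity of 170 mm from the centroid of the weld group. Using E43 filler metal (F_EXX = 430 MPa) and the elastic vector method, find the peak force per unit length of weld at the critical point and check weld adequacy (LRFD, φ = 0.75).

f_max ≈ 1470 N/mm; adequate

Total weld length L_w = 280 mm. Treat welds as unit-width lines.
Polar moment about centroid: J = 2[d³/12 + d(b/2)²] = 2[140³/12 + 140×77.5²] = 2139000 mm³.
Direct shear f_v = P/L_w = 131×10³ / 280 = 467.9 N/mm (vertical).
Torsion M = P·e = 131×10³ × 170 = 22270000 N·mm.
Critical point at (x, y) = (77.5, 70) from centroid. f_tx = M·y/J = 728.8 N/mm; f_ty = M·x/J = 806.9 N/mm.
Resultant f_max = √[f_tx² + (f_v + f_ty)²] = √[728.8² + (467.9 + 806.9)²] = 1468 N/mm.
Capacity per unit length: φr_n = 0.75 × 0.6 × 430 × (0.707 × 16) = 2189 N/mm.
1468 ≤ 2189 → adequate.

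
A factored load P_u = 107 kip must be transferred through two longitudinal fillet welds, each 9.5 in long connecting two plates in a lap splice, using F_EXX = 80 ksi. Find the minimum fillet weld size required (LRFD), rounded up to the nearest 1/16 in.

w = 1/4 in

Total weld length L = 19 in.
Required throat t_e = P_u / (φ × 0.6 F_EXX × L) = 107 / (0.75 × 0.6 × 80 × 19) = 0.1564 in.
Required leg w = t_e / 0.707 = 0.2213 in → use 1/4 in.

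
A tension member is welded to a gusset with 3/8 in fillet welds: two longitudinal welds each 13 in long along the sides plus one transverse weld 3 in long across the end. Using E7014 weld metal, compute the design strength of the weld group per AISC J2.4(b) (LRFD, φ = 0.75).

E70XX → F_EXX = 70 ksi.
t_e = 0.707 × 0.375 = 0.2651 in.
R_nwl = 0.6 × 70 × 0.2651 × 26 = 289.5 kip (longitudinal, 2 welds).
R_nwt = 0.6 × 70 × 0.2651 × 3 = 33.41 kip (transverse, base value).
(i) R_nwl + R_nwt = 322.9 kip; (ii) 0.85 R_nwl + 1.5 R_nwt = 296.2 kip.
R_n = max = 322.9 kip [governs: (i)]; φR_n = 242.2 kip.

φR_n ≈ 242 kip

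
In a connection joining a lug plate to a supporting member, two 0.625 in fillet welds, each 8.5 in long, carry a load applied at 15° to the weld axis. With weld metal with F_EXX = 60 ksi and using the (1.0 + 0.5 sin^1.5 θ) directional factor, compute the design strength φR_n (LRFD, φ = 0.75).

t_e = 0.707 × 0.625 = 0.4419 in; A_we = 0.4419 × 17 = 7.512 in².
Directional factor: 1.0 + 0.5 sin^1.5(15°) = 1.066.
F_nw = 0.6 × 60 × 1.066 = 38.37 ksi.
φR_n = 0.75 × 38.37 × 7.512 = 216.2 kip.

φR_n ≈ 216 kip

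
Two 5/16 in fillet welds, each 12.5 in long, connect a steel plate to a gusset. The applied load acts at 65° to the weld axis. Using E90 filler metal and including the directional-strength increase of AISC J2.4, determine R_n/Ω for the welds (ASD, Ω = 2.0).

E90XX → F_EXX = 90 ksi.
t_e = 0.707 × 0.3125 = 0.2209 in; A_we = 0.2209 × 25 = 5.523 in².
Directional factor: 1.0 + 0.5 sin^1.5(65°) = 1.431.
F_nw = 0.6 × 90 × 1.431 = 77.3 ksi.
R_n/Ω = (77.3 × 5.523) / 2.0 = 213.5 kips.

R_n/Ω ≈ 213 kips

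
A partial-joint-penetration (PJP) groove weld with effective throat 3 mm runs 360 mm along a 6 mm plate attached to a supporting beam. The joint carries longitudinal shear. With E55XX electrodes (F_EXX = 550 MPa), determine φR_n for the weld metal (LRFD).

Effective throat (given) t_e = 3 mm.
A_we = 3 × 360 = 1080 mm².
F_nw = 0.6 F_EXX = 330 MPa.
φR_n = 0.75 × 330 × 1080 × 10⁻³ = 267.3 kN.

φR_n ≈ 267 kN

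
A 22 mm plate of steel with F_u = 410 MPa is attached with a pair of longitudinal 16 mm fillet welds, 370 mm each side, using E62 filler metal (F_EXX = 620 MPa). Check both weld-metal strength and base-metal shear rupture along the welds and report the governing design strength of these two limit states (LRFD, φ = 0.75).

φR_n ≈ 2340 kN (weld metal governs)

t_e = 0.707 × 16 = 11.31 mm; L = 740 mm.
Weld metal: φR_n = 0.75 × 0.6 × 620 × 11.31 × 740 × 10⁻³ = 2335 kN.
Base metal (shear rupture): φR_n = 0.75 × 0.6 × 410 × 22 × 740 × 10⁻³ = 3004 kN.
Governing: weld metal.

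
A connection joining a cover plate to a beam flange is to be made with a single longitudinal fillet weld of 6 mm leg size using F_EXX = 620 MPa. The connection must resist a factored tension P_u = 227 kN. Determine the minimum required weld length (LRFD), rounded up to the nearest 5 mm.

L = 195 mm

Throat t_e = 0.707 × 6 = 4.242 mm.
φr_n = 0.75 × 0.6 × 620 × 4.242 × 10⁻³ = 1.184 kN/mm.
L_req = P_u / φr_n = 227 / 1.184 = 191.8 mm total.
Round up → use L = 195 mm.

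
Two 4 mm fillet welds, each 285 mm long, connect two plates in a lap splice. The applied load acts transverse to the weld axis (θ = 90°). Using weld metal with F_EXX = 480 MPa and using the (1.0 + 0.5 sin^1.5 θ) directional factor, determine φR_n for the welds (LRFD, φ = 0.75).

φR_n ≈ 522 kN

t_e = 0.707 × 4 = 2.828 mm; A_we = 2.828 × 570 = 1612 mm².
Directional factor: 1.0 + 0.5 sin^1.5(90°) = 1.5.
F_nw = 0.6 × 480 × 1.5 = 432 MPa.
φR_n = 0.75 × 432 × 1612 × 10⁻³ = 522.3 kN.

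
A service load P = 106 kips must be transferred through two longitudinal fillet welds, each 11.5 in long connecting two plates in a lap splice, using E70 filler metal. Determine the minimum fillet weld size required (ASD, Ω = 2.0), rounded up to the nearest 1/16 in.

w = 5/16 in

E70XX → F_EXX = 70 ksi.
Total weld length L = 23 in.
Required throat t_e = P × Ω / (0.6 F_EXX × L) = 106 × 2.0 / (0.6 × 70 × 23) = 0.2195 in.
Required leg w = t_e / 0.707 = 0.3104 in → use 5/16 in.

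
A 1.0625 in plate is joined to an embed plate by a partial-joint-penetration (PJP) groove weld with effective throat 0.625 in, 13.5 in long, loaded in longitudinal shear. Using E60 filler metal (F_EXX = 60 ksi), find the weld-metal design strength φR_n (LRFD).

Effective throat (given) t_e = 0.625 in.
A_we = 0.625 × 13.5 = 8.438 in².
F_nw = 0.6 F_EXX = 36 ksi.
φR_n = 0.75 × 36 × 8.438 = 227.8 kips.

φR_n ≈ 228 kips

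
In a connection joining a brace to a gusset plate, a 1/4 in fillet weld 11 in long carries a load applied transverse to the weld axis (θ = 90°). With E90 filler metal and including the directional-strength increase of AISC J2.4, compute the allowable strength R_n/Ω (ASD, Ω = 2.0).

E90XX → F_EXX = 90 ksi.
t_e = 0.707 × 0.25 = 0.1767 in; A_we = 0.1767 × 11 = 1.944 in².
Directional factor: 1.0 + 0.5 sin^1.5(90°) = 1.5.
F_nw = 0.6 × 90 × 1.5 = 81 ksi.
R_n/Ω = (81 × 1.944) / 2.0 = 78.74 kip.

R_n/Ω ≈ 78.7 kip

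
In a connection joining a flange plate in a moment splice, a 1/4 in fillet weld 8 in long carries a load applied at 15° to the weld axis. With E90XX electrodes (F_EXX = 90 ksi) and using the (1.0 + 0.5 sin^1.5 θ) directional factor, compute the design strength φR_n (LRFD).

t_e = 0.707 × 0.25 = 0.1767 in; A_we = 0.1767 × 8 = 1.414 in².
Directional factor: 1.0 + 0.5 sin^1.5(15°) = 1.066.
F_nw = 0.6 × 90 × 1.066 = 57.56 ksi.
φR_n = 0.75 × 57.56 × 1.414 = 61.04 kips.

φR_n ≈ 61 kips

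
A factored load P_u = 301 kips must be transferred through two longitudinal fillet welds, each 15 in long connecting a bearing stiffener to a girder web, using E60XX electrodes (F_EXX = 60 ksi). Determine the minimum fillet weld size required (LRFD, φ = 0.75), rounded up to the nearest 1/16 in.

w = 9/16 in

Total weld length L = 30 in.
Required throat t_e = P_u / (φ × 0.6 F_EXX × L) = 301 / (0.75 × 0.6 × 60 × 30) = 0.3716 in.
Required leg w = t_e / 0.707 = 0.5256 in → use 9/16 in.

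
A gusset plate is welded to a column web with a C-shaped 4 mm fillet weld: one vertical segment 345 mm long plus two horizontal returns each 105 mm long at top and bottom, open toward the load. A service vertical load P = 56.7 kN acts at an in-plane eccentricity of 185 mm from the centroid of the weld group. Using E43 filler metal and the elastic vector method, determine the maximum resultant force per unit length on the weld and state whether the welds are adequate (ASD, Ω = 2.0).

E43XX → F_EXX = 430 MPa.
Total weld length L_w = 555 mm. Treat welds as unit-width lines.
Centroid: x̄ = 2×105×52.5 / 555 = 19.86 mm from the vertical weld.
Polar moment about centroid: J = I_x + I_y = [345³/12 + 2×105×172.5²] + [345×19.86² + 2(105³/12 + 105×32.64²)] = 10220000 mm³.
Direct shear f_v = P/L_w = 56.7×10³ / 555 = 102.2 N/mm (vertical).
Torsion M = P·e = 56.7×10³ × 185 = 10490000 N·mm.
Critical point at (x, y) = (85.14, 172.5) from centroid. f_tx = M·y/J = 177 N/mm; f_ty = M·x/J = 87.35 N/mm.
Resultant f_max = √[f_tx² + (f_v + f_ty)²] = √[177² + (102.2 + 87.35)²] = 259.3 N/mm.
Capacity per unit length: r_n/Ω = (1/2.0) × 0.6 × 430 × (0.707 × 4) = 364.8 N/mm.
259.3 ≤ 364.8 → adequate.

f_max ≈ 259 N/mm; adequate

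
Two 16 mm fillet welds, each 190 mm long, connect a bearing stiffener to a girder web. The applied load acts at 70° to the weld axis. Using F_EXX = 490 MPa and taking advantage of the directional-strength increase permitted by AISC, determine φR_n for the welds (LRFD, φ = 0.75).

t_e = 0.707 × 16 = 11.31 mm; A_we = 11.31 × 380 = 4299 mm².
Directional factor: 1.0 + 0.5 sin^1.5(70°) = 1.455.
F_nw = 0.6 × 490 × 1.455 = 427.9 MPa.
φR_n = 0.75 × 427.9 × 4299 × 10⁻³ = 1380 kN.

φR_n ≈ 1380 kN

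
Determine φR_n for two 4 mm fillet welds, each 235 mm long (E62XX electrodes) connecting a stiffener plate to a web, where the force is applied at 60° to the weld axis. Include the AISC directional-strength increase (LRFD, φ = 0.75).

φR_n ≈ 520 kN

E62XX → F_EXX = 620 MPa.
t_e = 0.707 × 4 = 2.828 mm; A_we = 2.828 × 470 = 1329 mm².
Directional factor: 1.0 + 0.5 sin^1.5(60°) = 1.403.
F_nw = 0.6 × 620 × 1.403 = 521.9 MPa.
φR_n = 0.75 × 521.9 × 1329 × 10⁻³ = 520.3 kN.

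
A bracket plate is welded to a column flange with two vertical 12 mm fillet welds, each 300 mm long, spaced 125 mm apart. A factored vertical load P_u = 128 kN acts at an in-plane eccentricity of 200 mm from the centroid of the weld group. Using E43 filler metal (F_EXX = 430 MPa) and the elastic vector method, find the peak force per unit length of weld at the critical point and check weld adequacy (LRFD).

f_max ≈ 717 N/mm; adequate

Total weld length L_w = 600 mm. Treat welds as unit-width lines.
Polar moment about centroid: J = 2[d³/12 + d(b/2)²] = 2[300³/12 + 300×62.5²] = 6844000 mm³.
Direct shear f_v = P/L_w = 128×10³ / 600 = 213.3 N/mm (vertical).
Torsion M = P·e = 128×10³ × 200 = 25600000 N·mm.
Critical point at (x, y) = (62.5, 150) from centroid. f_tx = M·y/J = 561.1 N/mm; f_ty = M·x/J = 233.8 N/mm.
Resultant f_max = √[f_tx² + (f_v + f_ty)²] = √[561.1² + (213.3 + 233.8)²] = 717.5 N/mm.
Capacity per unit length: φr_n = 0.75 × 0.6 × 430 × (0.707 × 12) = 1642 N/mm.
717.5 ≤ 1642 → adequate.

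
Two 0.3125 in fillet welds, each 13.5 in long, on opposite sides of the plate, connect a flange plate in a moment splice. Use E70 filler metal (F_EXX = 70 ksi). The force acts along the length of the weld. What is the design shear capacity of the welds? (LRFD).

Effective throat t_e = 0.707 × 0.3125 = 0.2209 in.
Total length L = 27 in; A_we = 0.2209 × 27 = 5.965 in².
F_nw = 0.6 F_EXX = 0.6 × 70 = 42 ksi.
φR_n = 0.75 × 42 × 5.965 = 187.9 kip.

φR_n ≈ 188 kip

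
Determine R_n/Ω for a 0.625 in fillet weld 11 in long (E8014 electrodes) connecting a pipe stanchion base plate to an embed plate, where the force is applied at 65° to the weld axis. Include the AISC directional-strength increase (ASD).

E80XX → F_EXX = 80 ksi.
t_e = 0.707 × 0.625 = 0.4419 in; A_we = 0.4419 × 11 = 4.861 in².
Directional factor: 1.0 + 0.5 sin^1.5(65°) = 1.431.
F_nw = 0.6 × 80 × 1.431 = 68.71 ksi.
R_n/Ω = (68.71 × 4.861) / 2.0 = 167 kip.

R_n/Ω ≈ 167 kip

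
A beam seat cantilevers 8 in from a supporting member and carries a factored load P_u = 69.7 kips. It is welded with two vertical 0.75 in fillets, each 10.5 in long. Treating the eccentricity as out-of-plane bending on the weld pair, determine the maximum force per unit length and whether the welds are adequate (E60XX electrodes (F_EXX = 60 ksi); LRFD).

L_w = 2 × 10.5 = 21 in; section modulus (unit throat) S = 2 × L²/6 = 36.75 in².
Direct shear f_v = P/L_w = 69.7/21 = 3.319 kip/in.
Moment M = P × e = 69.7 × 8 = 557.6 kip·in; bending f_b = M/S = 15.17 kip/in.
f_max = √(f_v² + f_b²) = √(3.319² + 15.17²) = 15.53 kip/in.
φr_n = 0.75 × 0.6 × 60 × (0.707 × 0.75) = 14.32 kip/in → NOT adequate.

f_max ≈ 15.5 kip/in; NOT adequate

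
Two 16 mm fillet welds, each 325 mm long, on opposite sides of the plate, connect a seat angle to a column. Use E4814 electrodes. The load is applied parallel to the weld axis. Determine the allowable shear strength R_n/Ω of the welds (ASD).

R_n/Ω ≈ 1060 kN

E48XX → F_EXX = 480 MPa.
Effective throat t_e = 0.707 × 16 = 11.31 mm.
Total length L = 650 mm; A_we = 11.31 × 650 = 7353 mm².
F_nw = 0.6 F_EXX = 0.6 × 480 = 288 MPa.
R_n = 288 × 7353 × 10⁻³ = 2118 kN; R_n/Ω = 2118/2.0 = 1059 kN.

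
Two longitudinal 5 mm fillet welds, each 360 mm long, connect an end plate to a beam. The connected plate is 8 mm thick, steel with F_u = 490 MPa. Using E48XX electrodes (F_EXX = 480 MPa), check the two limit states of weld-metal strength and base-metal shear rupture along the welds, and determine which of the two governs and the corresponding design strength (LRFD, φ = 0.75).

φR_n ≈ 550 kN (weld metal governs)

t_e = 0.707 × 5 = 3.535 mm; L = 720 mm.
Weld metal: φR_n = 0.75 × 0.6 × 480 × 3.535 × 720 × 10⁻³ = 549.8 kN.
Base metal (shear rupture): φR_n = 0.75 × 0.6 × 490 × 8 × 720 × 10⁻³ = 1270 kN.
Governing: weld metal.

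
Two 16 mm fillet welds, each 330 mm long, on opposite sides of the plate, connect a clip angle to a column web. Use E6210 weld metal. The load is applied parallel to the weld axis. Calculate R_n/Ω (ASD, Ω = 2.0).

E62XX → F_EXX = 620 MPa.
Effective throat t_e = 0.707 × 16 = 11.31 mm.
Total length L = 660 mm; A_we = 11.31 × 660 = 7466 mm².
F_nw = 0.6 F_EXX = 0.6 × 620 = 372 MPa.
R_n = 372 × 7466 × 10⁻³ = 2777 kN; R_n/Ω = 2777/2.0 = 1389 kN.

R_n/Ω ≈ 1390 kN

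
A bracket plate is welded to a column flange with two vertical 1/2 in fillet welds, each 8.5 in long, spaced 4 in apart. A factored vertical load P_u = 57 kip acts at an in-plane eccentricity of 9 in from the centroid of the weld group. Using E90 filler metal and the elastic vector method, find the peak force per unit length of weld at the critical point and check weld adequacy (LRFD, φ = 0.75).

f_max ≈ 15.9 kip/in; NOT adequate

E90XX → F_EXX = 90 ksi.
Total weld length L_w = 17 in. Treat welds as unit-width lines.
Polar moment about centroid: J = 2[d³/12 + d(b/2)²] = 2[8.5³/12 + 8.5×2²] = 170.4 in³.
Direct shear f_v = P/L_w = 57 / 17 = 3.353 kip/in (vertical).
Torsion M = P·e = 57 × 9 = 513 kip·in.
Critical point at (x, y) = (2, 4.25) from centroid. f_tx = M·y/J = 12.8 kip/in; f_ty = M·x/J = 6.023 kip/in.
Resultant f_max = √[f_tx² + (f_v + f_ty)²] = √[12.8² + (3.353 + 6.023)²] = 15.87 kip/in.
Capacity per unit length: φr_n = 0.75 × 0.6 × 90 × (0.707 × 0.5) = 14.32 kip/in.
15.87 > 14.32 → NOT adequate.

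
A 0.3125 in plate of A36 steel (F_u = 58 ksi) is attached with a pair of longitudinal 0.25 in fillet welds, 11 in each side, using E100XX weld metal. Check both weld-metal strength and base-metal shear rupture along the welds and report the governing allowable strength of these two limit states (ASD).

E100XX → F_EXX = 100 ksi.
t_e = 0.707 × 0.25 = 0.1767 in; L = 22 in.
Weld metal: R_n/Ω = (1/2.0) × 0.6 × 100 × 0.1767 × 22 = 116.7 kips.
Base metal (shear rupture): R_n/Ω = (1/2.0) × 0.6 × 58 × 0.3125 × 22 = 119.6 kips.
Governing: weld metal.

R_n/Ω ≈ 117 kips (weld metal governs)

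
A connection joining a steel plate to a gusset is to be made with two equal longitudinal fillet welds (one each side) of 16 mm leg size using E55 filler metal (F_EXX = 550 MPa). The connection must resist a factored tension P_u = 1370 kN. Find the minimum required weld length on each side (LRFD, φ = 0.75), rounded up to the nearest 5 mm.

L = 245 mm on each side

Throat t_e = 0.707 × 16 = 11.31 mm.
φr_n = 0.75 × 0.6 × 550 × 11.31 × 10⁻³ = 2.8 kN/mm.
L_req = P_u / φr_n = 1370 / 2.8 = 489.3 mm total.
Per side: 489.3 / 2 = 244.7 mm.
Round up → use L = 245 mm on each side.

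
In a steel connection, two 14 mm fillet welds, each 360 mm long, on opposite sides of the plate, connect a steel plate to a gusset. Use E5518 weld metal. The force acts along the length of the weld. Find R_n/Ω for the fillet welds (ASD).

R_n/Ω ≈ 1180 kN

E55XX → F_EXX = 550 MPa.
Effective throat t_e = 0.707 × 14 = 9.898 mm.
Total length L = 720 mm; A_we = 9.898 × 720 = 7127 mm².
F_nw = 0.6 F_EXX = 0.6 × 550 = 330 MPa.
R_n = 330 × 7127 × 10⁻³ = 2352 kN; R_n/Ω = 2352/2.0 = 1176 kN.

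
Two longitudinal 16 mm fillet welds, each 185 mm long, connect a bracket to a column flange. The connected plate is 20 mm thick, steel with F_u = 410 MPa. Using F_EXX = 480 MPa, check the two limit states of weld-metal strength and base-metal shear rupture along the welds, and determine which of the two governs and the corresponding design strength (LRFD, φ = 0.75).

φR_n ≈ 904 kN (weld metal governs)

t_e = 0.707 × 16 = 11.31 mm; L = 370 mm.
Weld metal: φR_n = 0.75 × 0.6 × 480 × 11.31 × 370 × 10⁻³ = 904.1 kN.
Base metal (shear rupture): φR_n = 0.75 × 0.6 × 410 × 20 × 370 × 10⁻³ = 1365 kN.
Governing: weld metal.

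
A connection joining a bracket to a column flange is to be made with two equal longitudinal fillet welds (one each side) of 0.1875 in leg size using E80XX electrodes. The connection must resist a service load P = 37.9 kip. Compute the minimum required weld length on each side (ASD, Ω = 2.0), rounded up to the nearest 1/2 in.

L = 6 in on each side

E80XX → F_EXX = 80 ksi.
Throat t_e = 0.707 × 0.1875 = 0.1326 in.
r_n/Ω = (0.6 × 80 × 0.1326) / 2.0 = 3.181 kip/in.
L_req = P / (r_n/Ω) = 37.9 / 3.181 = 11.91 in total.
Per side: 11.91 / 2 = 5.956 in.
Round up → use L = 6 in on each side.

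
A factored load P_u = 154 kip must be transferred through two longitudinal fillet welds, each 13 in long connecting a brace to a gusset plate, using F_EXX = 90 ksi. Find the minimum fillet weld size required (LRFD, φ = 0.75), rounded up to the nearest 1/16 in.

Total weld length L = 26 in.
Required throat t_e = P_u / (φ × 0.6 F_EXX × L) = 154 / (0.75 × 0.6 × 90 × 26) = 0.1462 in.
Required leg w = t_e / 0.707 = 0.2069 in → use 1/4 in.

w = 1/4 in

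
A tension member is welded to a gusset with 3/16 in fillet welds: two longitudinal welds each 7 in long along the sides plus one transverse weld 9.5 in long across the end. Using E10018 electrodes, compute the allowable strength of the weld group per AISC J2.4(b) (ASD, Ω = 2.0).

E100XX → F_EXX = 100 ksi.
t_e = 0.707 × 0.1875 = 0.1326 in.
R_nwl = 0.6 × 100 × 0.1326 × 14 = 111.4 kips (longitudinal, 2 welds).
R_nwt = 0.6 × 100 × 0.1326 × 9.5 = 75.56 kips (transverse, base value).
(i) R_nwl + R_nwt = 186.9 kips; (ii) 0.85 R_nwl + 1.5 R_nwt = 208 kips.
R_n = max = 208 kips [governs: (ii)]; R_n/Ω = 104 kips.

R_n/Ω ≈ 104 kips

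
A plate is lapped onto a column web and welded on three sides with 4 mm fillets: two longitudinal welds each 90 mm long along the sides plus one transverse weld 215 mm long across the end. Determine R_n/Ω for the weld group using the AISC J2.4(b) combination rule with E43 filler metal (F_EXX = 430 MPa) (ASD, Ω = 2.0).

R_n/Ω ≈ 173 kN

t_e = 0.707 × 4 = 2.828 mm.
R_nwl = 0.6 × 430 × 2.828 × 180 × 10⁻³ = 131.3 kN (longitudinal, 2 welds).
R_nwt = 0.6 × 430 × 2.828 × 215 × 10⁻³ = 156.9 kN (transverse, base value).
(i) R_nwl + R_nwt = 288.2 kN; (ii) 0.85 R_nwl + 1.5 R_nwt = 346.9 kN.
R_n = max = 346.9 kN [governs: (ii)]; R_n/Ω = 173.5 kN.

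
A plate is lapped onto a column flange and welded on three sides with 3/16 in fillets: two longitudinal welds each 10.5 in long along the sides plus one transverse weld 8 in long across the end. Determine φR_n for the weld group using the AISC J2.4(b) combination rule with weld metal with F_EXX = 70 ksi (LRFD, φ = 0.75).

t_e = 0.707 × 0.1875 = 0.1326 in.
R_nwl = 0.6 × 70 × 0.1326 × 21 = 116.9 kip (longitudinal, 2 welds).
R_nwt = 0.6 × 70 × 0.1326 × 8 = 44.54 kip (transverse, base value).
(i) R_nwl + R_nwt = 161.5 kip; (ii) 0.85 R_nwl + 1.5 R_nwt = 166.2 kip.
R_n = max = 166.2 kip [governs: (ii)]; φR_n = 124.6 kip.

φR_n ≈ 125 kip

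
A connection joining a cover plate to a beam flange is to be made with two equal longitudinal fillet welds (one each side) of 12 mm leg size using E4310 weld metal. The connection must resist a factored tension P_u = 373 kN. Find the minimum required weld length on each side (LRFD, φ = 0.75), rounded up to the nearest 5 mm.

L = 115 mm on each side

E43XX → F_EXX = 430 MPa.
Throat t_e = 0.707 × 12 = 8.484 mm.
φr_n = 0.75 × 0.6 × 430 × 8.484 × 10⁻³ = 1.642 kN/mm.
L_req = P_u / φr_n = 373 / 1.642 = 227.2 mm total.
Per side: 227.2 / 2 = 113.6 mm.
Round up → use L = 115 mm on each side.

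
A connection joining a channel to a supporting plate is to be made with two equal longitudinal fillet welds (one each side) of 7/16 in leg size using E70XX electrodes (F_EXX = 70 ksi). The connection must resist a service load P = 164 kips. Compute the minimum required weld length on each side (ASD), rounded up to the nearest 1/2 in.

L = 13 in on each side

Throat t_e = 0.707 × 0.4375 = 0.3093 in.
r_n/Ω = (0.6 × 70 × 0.3093) / 2.0 = 6.496 kip/in.
L_req = P / (r_n/Ω) = 164 / 6.496 = 25.25 in total.
Per side: 25.25 / 2 = 12.62 in.
Round up → use L = 13 in on each side.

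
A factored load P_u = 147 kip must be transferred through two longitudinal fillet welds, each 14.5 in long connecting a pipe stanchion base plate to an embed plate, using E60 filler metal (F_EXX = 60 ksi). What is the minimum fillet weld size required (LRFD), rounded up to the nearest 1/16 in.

w = 5/16 in

Total weld length L = 29 in.
Required throat t_e = P_u / (φ × 0.6 F_EXX × L) = 147 / (0.75 × 0.6 × 60 × 29) = 0.1877 in.
Required leg w = t_e / 0.707 = 0.2655 in → use 5/16 in.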